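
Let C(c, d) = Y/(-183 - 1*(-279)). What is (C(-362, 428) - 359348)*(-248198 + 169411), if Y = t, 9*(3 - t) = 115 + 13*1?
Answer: 24461533514351/864 ≈ 2.8312e+10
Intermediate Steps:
t = -101/9 (t = 3 - (115 + 13*1)/9 = 3 - (115 + 13)/9 = 3 - 1/9*128 = 3 - 128/9 = -101/9 ≈ -11.222)
Y = -101/9 ≈ -11.222
C(c, d) = -101/864 (C(c, d) = -101/(9*(-183 - 1*(-279))) = -101/(9*(-183 + 279)) = -101/9/96 = -101/9*1/96 = -101/864)
(C(-362, 428) - 359348)*(-248198 + 169411) = (-101/864 - 359348)*(-248198 + 169411) = -310476773/864*(-78787) = 24461533514351/864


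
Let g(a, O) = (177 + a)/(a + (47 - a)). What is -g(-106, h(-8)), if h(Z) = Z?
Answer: -71/47 ≈ -1.5106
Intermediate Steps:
g(a, O) = 177/47 + a/47 (g(a, O) = (177 + a)/47 = (177 + a)*(1/47) = 177/47 + a/47)
-g(-106, h(-8)) = -(177/47 + (1/47)*(-106)) = -(177/47 - 106/47) = -1*71/47 = -71/47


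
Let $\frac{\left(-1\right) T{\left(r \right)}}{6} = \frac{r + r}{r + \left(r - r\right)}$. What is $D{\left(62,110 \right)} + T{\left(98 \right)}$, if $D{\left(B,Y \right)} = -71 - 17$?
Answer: $-100$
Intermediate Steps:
$T{\left(r \right)} = -12$ ($T{\left(r \right)} = - 6 \frac{r + r}{r + \left(r - r\right)} = - 6 \frac{2 r}{r + 0} = - 6 \frac{2 r}{r} = \left(-6\right) 2 = -12$)
$D{\left(B,Y \right)} = -88$ ($D{\left(B,Y \right)} = -71 - 17 = -88$)
$D{\left(62,110 \right)} + T{\left(98 \right)} = -88 - 12 = -100$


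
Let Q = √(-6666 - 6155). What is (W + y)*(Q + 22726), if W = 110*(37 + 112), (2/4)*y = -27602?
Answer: -882086964 - 38814*I*√12821 ≈ -8.8209e+8 - 4.3949e+6*I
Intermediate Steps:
y = -55204 (y = 2*(-27602) = -55204)
W = 16390 (W = 110*149 = 16390)
Q = I*√12821 (Q = √(-12821) = I*√12821 ≈ 113.23*I)
(W + y)*(Q + 22726) = (16390 - 55204)*(I*√12821 + 22726) = -38814*(22726 + I*√12821) = -882086964 - 38814*I*√12821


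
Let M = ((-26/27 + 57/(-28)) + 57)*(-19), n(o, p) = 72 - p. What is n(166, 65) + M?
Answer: -770383/756 ≈ -1019.0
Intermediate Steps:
M = -775675/756 (M = ((-26*1/27 + 57*(-1/28)) + 57)*(-19) = ((-26/27 - 57/28) + 57)*(-19) = (-2267/756 + 57)*(-19) = (40825/756)*(-19) = -775675/756 ≈ -1026.0)
n(166, 65) + M = (72 - 1*65) - 775675/756 = (72 - 65) - 775675/756 = 7 - 775675/756 = -770383/756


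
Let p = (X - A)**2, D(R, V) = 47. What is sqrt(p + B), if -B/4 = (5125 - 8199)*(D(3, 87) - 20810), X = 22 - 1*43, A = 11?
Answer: 2*I*sqrt(63825206) ≈ 15978.0*I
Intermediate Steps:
X = -21 (X = 22 - 43 = -21)
B = -255301848 (B = -4*(5125 - 8199)*(47 - 20810) = -(-12296)*(-20763) = -4*63825462 = -255301848)
p = 1024 (p = (-21 - 1*11)**2 = (-21 - 11)**2 = (-32)**2 = 1024)
sqrt(p + B) = sqrt(1024 - 255301848) = sqrt(-255300824) = 2*I*sqrt(63825206)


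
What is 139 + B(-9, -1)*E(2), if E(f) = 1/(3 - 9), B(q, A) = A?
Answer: 835/6 ≈ 139.17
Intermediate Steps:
E(f) = -⅙ (E(f) = 1/(-6) = -⅙)
139 + B(-9, -1)*E(2) = 139 - 1*(-⅙) = 139 + ⅙ = 835/6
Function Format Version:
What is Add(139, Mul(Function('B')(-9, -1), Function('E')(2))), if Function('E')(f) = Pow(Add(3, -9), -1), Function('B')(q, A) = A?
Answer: Rational(835, 6) ≈ 139.17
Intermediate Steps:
Function('E')(f) = Rational(-1, 6) (Function('E')(f) = Pow(-6, -1) = Rational(-1, 6))
Add(139, Mul(Function('B')(-9, -1), Function('E')(2))) = Add(139, Mul(-1, Rational(-1, 6))) = Add(139, Rational(1, 6)) = Rational(835, 6)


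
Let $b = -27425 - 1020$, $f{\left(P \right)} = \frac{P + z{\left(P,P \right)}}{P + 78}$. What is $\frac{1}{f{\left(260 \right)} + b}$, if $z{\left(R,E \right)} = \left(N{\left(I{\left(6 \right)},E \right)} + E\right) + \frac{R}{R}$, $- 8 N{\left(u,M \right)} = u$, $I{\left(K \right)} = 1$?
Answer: $- \frac{2704}{76911113} \approx -3.5157 \cdot 10^{-5}$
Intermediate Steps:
$N{\left(u,M \right)} = - \frac{u}{8}$
$z{\left(R,E \right)} = \frac{7}{8} + E$ ($z{\left(R,E \right)} = \left(\left(- \frac{1}{8}\right) 1 + E\right) + \frac{R}{R} = \left(- \frac{1}{8} + E\right) + 1 = \frac{7}{8} + E$)
$f{\left(P \right)} = \frac{\frac{7}{8} + 2 P}{78 + P}$ ($f{\left(P \right)} = \frac{P + \left(\frac{7}{8} + P\right)}{P + 78} = \frac{\frac{7}{8} + 2 P}{78 + P}$)
$b = -28445$
$\frac{1}{f{\left(260 \right)} + b} = \frac{1}{\frac{7 + 16 \cdot 260}{8 \left(78 + 260\right)} - 28445} = \frac{1}{\frac{7 + 4160}{8 \cdot 338} - 28445} = \frac{1}{\frac{1}{8} \cdot \frac{1}{338} \cdot 4167 - 28445} = \frac{1}{\frac{4167}{2704} - 28445} = \frac{1}{- \frac{76911113}{2704}} = - \frac{2704}{76911113}$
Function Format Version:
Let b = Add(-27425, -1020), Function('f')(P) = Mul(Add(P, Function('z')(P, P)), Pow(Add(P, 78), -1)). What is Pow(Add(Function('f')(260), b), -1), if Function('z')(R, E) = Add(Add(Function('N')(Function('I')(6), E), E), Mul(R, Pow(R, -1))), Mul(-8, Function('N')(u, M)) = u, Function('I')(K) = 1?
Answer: Rational(-2704, 76911113) ≈ -3.5157e-5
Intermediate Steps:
Function('N')(u, M) = Mul(Rational(-1, 8), u)
Function('z')(R, E) = Add(Rational(7, 8), E) (Function('z')(R, E) = Add(Add(Mul(Rational(-1, 8), 1), E), Mul(R, Pow(R, -1))) = Add(Add(Rational(-1, 8), E), 1) = Add(Rational(7, 8), E))
Function('f')(P) = Mul(Pow(Add(78, P), -1), Add(Rational(7, 8), Mul(2, P))) (Function('f')(P) = Mul(Add(P, Add(Rational(7, 8), P)), Pow(Add(P, 78), -1)) = Mul(Add(Rational(7, 8), Mul(2, P)), Pow(Add(78, P), -1)) = Mul(Pow(Add(78, P), -1), Add(Rational(7, 8), Mul(2, P))))
b = -28445
Pow(Add(Function('f')(260), b), -1) = Pow(Add(Mul(Rational(1, 8), Pow(Add(78, 260), -1), Add(7, Mul(16, 260))), -28445), -1) = Pow(Add(Mul(Rational(1, 8), Pow(338, -1), Add(7, 4160)), -28445), -1) = Pow(Add(Mul(Rational(1, 8), Rational(1, 338), 4167), -28445), -1) = Pow(Add(Rational(4167, 2704), -28445), -1) = Pow(Rational(-76911113, 2704), -1) = Rational(-2704, 76911113)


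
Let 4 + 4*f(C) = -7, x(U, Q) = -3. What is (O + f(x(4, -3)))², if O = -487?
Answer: 3837681/16 ≈ 2.3986e+5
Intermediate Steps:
f(C) = -11/4 (f(C) = -1 + (¼)*(-7) = -1 - 7/4 = -11/4)
(O + f(x(4, -3)))² = (-487 - 11/4)² = (-1959/4)² = 3837681/16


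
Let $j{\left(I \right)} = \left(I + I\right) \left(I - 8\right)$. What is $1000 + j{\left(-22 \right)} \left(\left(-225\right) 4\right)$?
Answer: $-1187000$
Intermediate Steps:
$j{\left(I \right)} = 2 I \left(-8 + I\right)$
$1000 + j{\left(-22 \right)} \left(\left(-225\right) 4\right) = 1000 + 2 \left(-22\right) \left(-8 - 22\right) \left(\left(-225\right) 4\right) = 1000 + 2 \left(-22\right) \left(-30\right) \left(-900\right) = 1000 + 1320 \left(-900\right) = 1000 - 1188000 = -1187000$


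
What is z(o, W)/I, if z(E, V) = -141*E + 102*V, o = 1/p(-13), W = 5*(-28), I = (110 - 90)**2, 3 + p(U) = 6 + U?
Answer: -142659/4000 ≈ -35.665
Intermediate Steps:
p(U) = 3 + U (p(U) = -3 + (6 + U) = 3 + U)
I = 400 (I = 20**2 = 400)
W = -140
o = -1/10 (o = 1/(3 - 13) = 1/(-10) = -1/10 ≈ -0.10000)
z(o, W)/I = (-141*(-1/10) + 102*(-140))/400 = (141/10 - 14280)*(1/400) = -142659/10*1/400 = -142659/4000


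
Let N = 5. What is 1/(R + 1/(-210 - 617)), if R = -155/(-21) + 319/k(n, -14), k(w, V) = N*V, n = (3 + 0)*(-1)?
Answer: 173670/490201 ≈ 0.35428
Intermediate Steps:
n = -3 (n = 3*(-1) = -3)
k(w, V) = 5*V
R = 593/210 (R = -155/(-21) + 319/((5*(-14))) = -155*(-1/21) + 319/(-70) = 155/21 + 319*(-1/70) = 155/21 - 319/70 = 593/210 ≈ 2.8238)
1/(R + 1/(-210 - 617)) = 1/(593/210 + 1/(-210 - 617)) = 1/(593/210 + 1/(-827)) = 1/(593/210 - 1/827) = 1/(490201/173670) = 173670/490201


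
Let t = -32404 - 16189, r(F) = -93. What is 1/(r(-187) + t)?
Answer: -1/48686 ≈ -2.0540e-5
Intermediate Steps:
t = -48593
1/(r(-187) + t) = 1/(-93 - 48593) = 1/(-48686) = -1/48686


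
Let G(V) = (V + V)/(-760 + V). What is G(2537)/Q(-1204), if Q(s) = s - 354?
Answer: -2537/1384283 ≈ -0.0018327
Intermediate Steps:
Q(s) = -354 + s
G(V) = 2*V/(-760 + V) (G(V) = (2*V)/(-760 + V) = 2*V/(-760 + V))
G(2537)/Q(-1204) = (2*2537/(-760 + 2537))/(-354 - 1204) = (2*2537/1777)/(-1558) = (2*2537*(1/1777))*(-1/1558) = (5074/1777)*(-1/1558) = -2537/1384283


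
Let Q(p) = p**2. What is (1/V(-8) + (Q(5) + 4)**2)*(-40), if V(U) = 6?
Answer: -100940/3 ≈ -33647.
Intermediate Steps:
(1/V(-8) + (Q(5) + 4)**2)*(-40) = (1/6 + (5**2 + 4)**2)*(-40) = (1/6 + (25 + 4)**2)*(-40) = (1/6 + 29**2)*(-40) = (1/6 + 841)*(-40) = (5047/6)*(-40) = -100940/3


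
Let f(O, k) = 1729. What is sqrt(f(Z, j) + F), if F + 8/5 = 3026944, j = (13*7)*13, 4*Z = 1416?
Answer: sqrt(75716785)/5 ≈ 1740.3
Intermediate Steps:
Z = 354 (Z = (1/4)*1416 = 354)
j = 1183 (j = 91*13 = 1183)
F = 15134712/5 (F = -8/5 + 3026944 = 15134712/5 ≈ 3.0269e+6)
sqrt(f(Z, j) + F) = sqrt(1729 + 15134712/5) = sqrt(15143357/5) = sqrt(75716785)/5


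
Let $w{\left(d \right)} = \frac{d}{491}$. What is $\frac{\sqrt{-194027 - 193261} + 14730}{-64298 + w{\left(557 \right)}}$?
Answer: $- \frac{7232430}{31569761} - \frac{2946 i \sqrt{10758}}{31569761} \approx -0.22909 - 0.0096789 i$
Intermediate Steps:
$w{\left(d \right)} = \frac{d}{491}$ ($w{\left(d \right)} = d \frac{1}{491} = \frac{d}{491}$)
$\frac{\sqrt{-194027 - 193261} + 14730}{-64298 + w{\left(557 \right)}} = \frac{\sqrt{-194027 - 193261} + 14730}{-64298 + \frac{1}{491} \cdot 557} = \frac{\sqrt{-387288} + 14730}{-64298 + \frac{557}{491}} = \frac{6 i \sqrt{10758} + 14730}{- \frac{31569761}{491}} = \left(14730 + 6 i \sqrt{10758}\right) \left(- \frac{491}{31569761}\right) = - \frac{7232430}{31569761} - \frac{2946 i \sqrt{10758}}{31569761}$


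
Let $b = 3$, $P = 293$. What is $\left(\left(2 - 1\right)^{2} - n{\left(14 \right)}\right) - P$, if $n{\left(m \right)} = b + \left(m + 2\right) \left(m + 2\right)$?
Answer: $-551$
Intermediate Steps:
$n{\left(m \right)} = 3 + \left(2 + m\right)^{2}$ ($n{\left(m \right)} = 3 + \left(m + 2\right) \left(m + 2\right) = 3 + \left(2 + m\right) \left(2 + m\right) = 3 + \left(2 + m\right)^{2}$)
$\left(\left(2 - 1\right)^{2} - n{\left(14 \right)}\right) - P = \left(\left(2 - 1\right)^{2} - \left(3 + \left(2 + 14\right)^{2}\right)\right) - 293 = \left(1^{2} - \left(3 + 16^{2}\right)\right) - 293 = \left(1 - \left(3 + 256\right)\right) - 293 = \left(1 - 259\right) - 293 = -258 - 293 = -551$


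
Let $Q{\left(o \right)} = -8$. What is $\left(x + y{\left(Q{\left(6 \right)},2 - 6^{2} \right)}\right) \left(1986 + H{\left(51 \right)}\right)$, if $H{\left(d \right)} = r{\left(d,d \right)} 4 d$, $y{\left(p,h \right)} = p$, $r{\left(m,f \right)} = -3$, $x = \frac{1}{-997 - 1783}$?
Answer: $- \frac{15279567}{1390} \approx -10993.0$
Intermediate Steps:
$x = - \frac{1}{2780}$ ($x = \frac{1}{-2780} = - \frac{1}{2780} \approx -0.00035971$)
$H{\left(d \right)} = - 12 d$ ($H{\left(d \right)} = \left(-3\right) 4 d = - 12 d$)
$\left(x + y{\left(Q{\left(6 \right)},2 - 6^{2} \right)}\right) \left(1986 + H{\left(51 \right)}\right) = \left(- \frac{1}{2780} - 8\right) \left(1986 - 612\right) = - \frac{22241 \left(1986 - 612\right)}{2780} = \left(- \frac{22241}{2780}\right) 1374 = - \frac{15279567}{1390}$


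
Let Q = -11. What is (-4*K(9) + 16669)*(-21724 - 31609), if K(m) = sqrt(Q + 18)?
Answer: -889007777 + 213332*sqrt(7) ≈ -8.8844e+8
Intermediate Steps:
K(m) = sqrt(7) (K(m) = sqrt(-11 + 18) = sqrt(7))
(-4*K(9) + 16669)*(-21724 - 31609) = (-4*sqrt(7) + 16669)*(-21724 - 31609) = (16669 - 4*sqrt(7))*(-53333) = -889007777 + 213332*sqrt(7)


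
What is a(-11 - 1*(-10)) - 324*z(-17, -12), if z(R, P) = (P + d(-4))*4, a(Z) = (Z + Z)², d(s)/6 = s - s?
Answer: 15556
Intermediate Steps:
d(s) = 0 (d(s) = 6*(s - s) = 6*0 = 0)
a(Z) = 4*Z² (a(Z) = (2*Z)² = 4*Z²)
z(R, P) = 4*P (z(R, P) = (P + 0)*4 = P*4 = 4*P)
a(-11 - 1*(-10)) - 324*z(-17, -12) = 4*(-11 - 1*(-10))² - 1296*(-12) = 4*(-11 + 10)² - 324*(-48) = 4*(-1)² + 15552 = 4*1 + 15552 = 4 + 15552 = 15556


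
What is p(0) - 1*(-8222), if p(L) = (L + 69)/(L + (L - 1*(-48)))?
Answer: 131575/16 ≈ 8223.4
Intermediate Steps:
p(L) = (69 + L)/(48 + 2*L) (p(L) = (69 + L)/(L + (L + 48)) = (69 + L)/(L + (48 + L)) = (69 + L)/(48 + 2*L))
p(0) - 1*(-8222) = (69 + 0)/(2*(24 + 0)) - 1*(-8222) = (1/2)*69/24 + 8222 = (1/2)*(1/24)*69 + 8222 = 23/16 + 8222 = 131575/16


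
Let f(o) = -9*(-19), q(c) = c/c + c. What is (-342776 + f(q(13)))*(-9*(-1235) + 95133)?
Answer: -36401096040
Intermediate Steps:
q(c) = 1 + c
f(o) = 171
(-342776 + f(q(13)))*(-9*(-1235) + 95133) = (-342776 + 171)*(-9*(-1235) + 95133) = -342605*(11115 + 95133) = -342605*106248 = -36401096040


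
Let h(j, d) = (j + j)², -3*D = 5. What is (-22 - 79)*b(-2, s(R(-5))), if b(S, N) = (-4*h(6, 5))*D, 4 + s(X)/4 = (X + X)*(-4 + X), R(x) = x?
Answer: -96960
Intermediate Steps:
D = -5/3 (D = -⅓*5 = -5/3 ≈ -1.6667)
s(X) = -16 + 8*X*(-4 + X) (s(X) = -16 + 4*((X + X)*(-4 + X)) = -16 + 4*((2*X)*(-4 + X)) = -16 + 4*(2*X*(-4 + X)) = -16 + 8*X*(-4 + X))
h(j, d) = 4*j² (h(j, d) = (2*j)² = 4*j²)
b(S, N) = 960 (b(S, N) = -16*6²*(-5/3) = -16*36*(-5/3) = -4*144*(-5/3) = -576*(-5/3) = 960)
(-22 - 79)*b(-2, s(R(-5))) = (-22 - 79)*960 = -101*960 = -96960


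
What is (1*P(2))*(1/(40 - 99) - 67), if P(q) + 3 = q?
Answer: 3954/59 ≈ 67.017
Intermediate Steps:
P(q) = -3 + q
(1*P(2))*(1/(40 - 99) - 67) = (1*(-3 + 2))*(1/(40 - 99) - 67) = (1*(-1))*(1/(-59) - 67) = -(-1/59 - 67) = -1*(-3954/59) = 3954/59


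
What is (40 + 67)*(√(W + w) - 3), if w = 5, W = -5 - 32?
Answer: -321 + 428*I*√2 ≈ -321.0 + 605.28*I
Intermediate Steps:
W = -37
(40 + 67)*(√(W + w) - 3) = (40 + 67)*(√(-37 + 5) - 3) = 107*(√(-32) - 3) = 107*(4*I*√2 - 3) = 107*(-3 + 4*I*√2) = -321 + 428*I*√2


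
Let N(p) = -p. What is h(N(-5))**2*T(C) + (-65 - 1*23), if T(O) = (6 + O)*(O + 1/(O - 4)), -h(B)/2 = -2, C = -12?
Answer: 1070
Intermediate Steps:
h(B) = 4 (h(B) = -2*(-2) = 4)
T(O) = (6 + O)*(O + 1/(-4 + O))
h(N(-5))**2*T(C) + (-65 - 1*23) = 4**2*((6 + (-12)**3 - 23*(-12) + 2*(-12)**2)/(-4 - 12)) + (-65 - 1*23) = 16*((6 - 1728 + 276 + 2*144)/(-16)) + (-65 - 23) = 16*(-(6 - 1728 + 276 + 288)/16) - 88 = 16*(-1/16*(-1158)) - 88 = 16*(579/8) - 88 = 1158 - 88 = 1070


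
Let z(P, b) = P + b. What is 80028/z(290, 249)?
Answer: 80028/539 ≈ 148.47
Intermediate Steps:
80028/z(290, 249) = 80028/(290 + 249) = 80028/539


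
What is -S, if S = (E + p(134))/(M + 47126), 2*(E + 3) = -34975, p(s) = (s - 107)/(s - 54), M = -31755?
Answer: 1399213/1229680 ≈ 1.1379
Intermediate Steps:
p(s) = (-107 + s)/(-54 + s)
E = -34981/2 (E = -3 + (½)*(-34975) = -3 - 34975/2 = -34981/2 ≈ -17491.)
S = -1399213/1229680 (S = (-34981/2 + (-107 + 134)/(-54 + 134))/(-31755 + 47126) = (-34981/2 + 27/80)/15371 = (-34981/2 + (1/80)*27)*(1/15371) = (-34981/2 + 27/80)*(1/15371) = -1399213/80*1/15371 = -1399213/1229680 ≈ -1.1379)
-S = -1*(-1399213/1229680) = 1399213/1229680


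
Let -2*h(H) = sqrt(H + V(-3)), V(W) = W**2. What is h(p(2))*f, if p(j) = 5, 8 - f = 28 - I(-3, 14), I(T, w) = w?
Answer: 3*sqrt(14) ≈ 11.225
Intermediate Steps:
f = -6 (f = 8 - (28 - 1*14) = 8 - (28 - 14) = 8 - 1*14 = 8 - 14 = -6)
h(H) = -sqrt(9 + H)/2 (h(H) = -sqrt(H + (-3)**2)/2 = -sqrt(H + 9)/2 = -sqrt(9 + H)/2)
h(p(2))*f = -sqrt(9 + 5)/2*(-6) = -sqrt(14)/2*(-6) = 3*sqrt(14)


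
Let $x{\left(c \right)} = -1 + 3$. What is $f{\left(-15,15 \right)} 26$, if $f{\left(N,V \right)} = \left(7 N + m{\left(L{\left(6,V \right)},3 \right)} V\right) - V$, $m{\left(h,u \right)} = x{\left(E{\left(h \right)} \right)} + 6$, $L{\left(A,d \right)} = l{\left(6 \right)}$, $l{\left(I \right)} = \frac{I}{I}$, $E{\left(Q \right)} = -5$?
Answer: $0$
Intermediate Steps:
$l{\left(I \right)} = 1$
$L{\left(A,d \right)} = 1$
$x{\left(c \right)} = 2$
$m{\left(h,u \right)} = 8$ ($m{\left(h,u \right)} = 2 + 6 = 8$)
$f{\left(N,V \right)} = 7 N + 7 V$ ($f{\left(N,V \right)} = \left(7 N + 8 V\right) - V = 7 N + 7 V$)
$f{\left(-15,15 \right)} 26 = \left(7 \left(-15\right) + 7 \cdot 15\right) 26 = \left(-105 + 105\right) 26 = 0 \cdot 26 = 0$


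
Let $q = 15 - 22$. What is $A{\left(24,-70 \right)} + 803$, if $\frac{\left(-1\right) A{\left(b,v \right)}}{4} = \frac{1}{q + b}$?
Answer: $\frac{13647}{17} \approx 802.76$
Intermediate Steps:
$q = -7$ ($q = 15 - 22 = -7$)
$A{\left(b,v \right)} = - \frac{4}{-7 + b}$
$A{\left(24,-70 \right)} + 803 = - \frac{4}{-7 + 24} + 803 = - \frac{4}{17} + 803 = \frac{13647}{17}$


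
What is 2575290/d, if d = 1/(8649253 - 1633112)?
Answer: 18068597755890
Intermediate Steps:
d = 1/7016141 ≈ 1.4253e-7
2575290/d = 2575290/(1/7016141) = 2575290*7016141 = 18068597755890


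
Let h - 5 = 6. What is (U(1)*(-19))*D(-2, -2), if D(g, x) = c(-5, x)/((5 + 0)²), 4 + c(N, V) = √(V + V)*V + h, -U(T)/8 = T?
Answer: 1064/25 - 608*I/25 ≈ 42.56 - 24.32*I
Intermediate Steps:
h = 11 (h = 5 + 6 = 11)
U(T) = -8*T
c(N, V) = 7 + √2*V^(3/2) (c(N, V) = -4 + (√(V + V)*V + 11) = -4 + (√(2*V)*V + 11) = -4 + ((√2*√V)*V + 11) = -4 + (√2*V^(3/2) + 11) = -4 + (11 + √2*V^(3/2)) = 7 + √2*V^(3/2))
D(g, x) = 7/25 + √2*x^(3/2)/25 (D(g, x) = (7 + √2*x^(3/2))/((5 + 0)²) = (7 + √2*x^(3/2))/(5²) = (7 + √2*x^(3/2))/25 = (7 + √2*x^(3/2))*(1/25) = 7/25 + √2*x^(3/2)/25)
(U(1)*(-19))*D(-2, -2) = (-8*1*(-19))*(7/25 + √2*(-2)^(3/2)/25) = (-8*(-19))*(7/25 + √2*(-2*I*√2)/25) = 152*(7/25 - 4*I/25) = 1064/25 - 608*I/25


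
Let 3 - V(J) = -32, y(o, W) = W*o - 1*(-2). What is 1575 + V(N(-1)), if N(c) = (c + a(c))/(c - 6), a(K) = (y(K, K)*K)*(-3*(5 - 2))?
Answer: 1610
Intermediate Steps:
y(o, W) = 2 + W*o (y(o, W) = W*o + 2 = 2 + W*o)
a(K) = -9*K*(2 + K**2) (a(K) = ((2 + K*K)*K)*(-3*(5 - 2)) = ((2 + K**2)*K)*(-3*3) = (K*(2 + K**2))*(-9) = -9*K*(2 + K**2))
N(c) = (c - 9*c*(2 + c**2))/(-6 + c) (N(c) = (c - 9*c*(2 + c**2))/(c - 6) = (c - 9*c*(2 + c**2))/(-6 + c))
V(J) = 35 (V(J) = 3 - 1*(-32) = 3 + 32 = 35)
1575 + V(N(-1)) = 1575 + 35 = 1610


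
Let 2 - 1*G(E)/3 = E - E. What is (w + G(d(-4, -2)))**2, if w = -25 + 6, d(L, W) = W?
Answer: 169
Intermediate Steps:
G(E) = 6 (G(E) = 6 - 3*(E - E) = 6 - 3*0 = 6 + 0 = 6)
w = -19
(w + G(d(-4, -2)))**2 = (-19 + 6)**2 = (-13)**2 = 169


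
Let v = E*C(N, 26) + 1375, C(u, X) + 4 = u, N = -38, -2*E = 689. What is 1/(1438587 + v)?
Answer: 1/1454431 ≈ 6.8755e-7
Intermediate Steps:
E = -689/2 (E = -½*689 = -689/2 ≈ -344.50)
C(u, X) = -4 + u
v = 15844 (v = -689*(-4 - 38)/2 + 1375 = -689/2*(-42) + 1375 = 14469 + 1375 = 15844)
1/(1438587 + v) = 1/(1438587 + 15844) = 1/1454431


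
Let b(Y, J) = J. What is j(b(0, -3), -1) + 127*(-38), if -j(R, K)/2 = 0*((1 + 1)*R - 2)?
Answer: -4826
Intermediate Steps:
j(R, K) = 0 (j(R, K) = -0*((1 + 1)*R - 2) = -0*(2*R - 2) = -0*(-2 + 2*R) = -2*0 = 0)
j(b(0, -3), -1) + 127*(-38) = 0 + 127*(-38) = 0 - 4826 = -4826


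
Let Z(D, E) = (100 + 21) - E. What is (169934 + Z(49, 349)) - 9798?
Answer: 159908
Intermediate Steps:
Z(D, E) = 121 - E
(169934 + Z(49, 349)) - 9798 = (169934 + (121 - 1*349)) - 9798 = (169934 + (121 - 349)) - 9798 = (169934 - 228) - 9798 = 169706 - 9798 = 159908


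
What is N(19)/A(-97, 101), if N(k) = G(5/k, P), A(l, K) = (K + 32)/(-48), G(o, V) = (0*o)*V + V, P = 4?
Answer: -192/133 ≈ -1.4436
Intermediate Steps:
G(o, V) = V (G(o, V) = 0*V + V = 0 + V = V)
A(l, K) = -2/3 - K/48 (A(l, K) = (32 + K)*(-1/48) = -2/3 - K/48)
N(k) = 4
N(19)/A(-97, 101) = 4/(-2/3 - 1/48*101) = 4/(-2/3 - 101/48) = 4/(-133/48) = 4*(-48/133) = -192/133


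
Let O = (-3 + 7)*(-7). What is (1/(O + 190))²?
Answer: 1/26244 ≈ 3.8104e-5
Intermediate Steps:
O = -28 (O = 4*(-7) = -28)
(1/(O + 190))² = (1/(-28 + 190))² = (1/162)² = 1/26244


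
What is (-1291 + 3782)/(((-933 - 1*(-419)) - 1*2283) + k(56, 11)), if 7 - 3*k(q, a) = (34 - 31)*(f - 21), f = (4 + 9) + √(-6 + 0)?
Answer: -31237140/34944827 + 22419*I*√6/69889654 ≈ -0.8939 + 0.00078574*I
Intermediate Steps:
f = 13 + I*√6 (f = 13 + √(-6) = 13 + I*√6 ≈ 13.0 + 2.4495*I)
k(q, a) = 31/3 - I*√6 (k(q, a) = 7/3 - (34 - 31)*((13 + I*√6) - 21)/3 = 7/3 - (-8 + I*√6) = 7/3 - (-24 + 3*I*√6)/3 = 7/3 + (8 - I*√6) = 31/3 - I*√6)
(-1291 + 3782)/(((-933 - 1*(-419)) - 1*2283) + k(56, 11)) = (-1291 + 3782)/(((-933 - 1*(-419)) - 1*2283) + (31/3 - I*√6)) = 2491/(((-933 + 419) - 2283) + (31/3 - I*√6)) = 2491/((-514 - 2283) + (31/3 - I*√6)) = 2491/(-2797 + (31/3 - I*√6)) = 2491/(-8360/3 - I*√6)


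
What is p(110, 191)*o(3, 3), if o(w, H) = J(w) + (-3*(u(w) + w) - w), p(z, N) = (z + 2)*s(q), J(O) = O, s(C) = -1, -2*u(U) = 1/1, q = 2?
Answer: 840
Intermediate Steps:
u(U) = -½ (u(U) = -½/1 = -½*1 = -½)
p(z, N) = -2 - z (p(z, N) = (z + 2)*(-1) = (2 + z)*(-1) = -2 - z)
o(w, H) = 3/2 - 3*w (o(w, H) = w + (-3*(-½ + w) - w) = w + ((3/2 - 3*w) - w) = w + (3/2 - 4*w) = 3/2 - 3*w)
p(110, 191)*o(3, 3) = (-2 - 1*110)*(3/2 - 3*3) = (-2 - 110)*(3/2 - 9) = -112*(-15/2) = 840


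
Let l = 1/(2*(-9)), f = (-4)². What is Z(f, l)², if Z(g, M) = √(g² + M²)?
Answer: 82945/324 ≈ 256.00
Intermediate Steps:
f = 16
l = -1/18 (l = 1/(-18) = -1/18 ≈ -0.055556)
Z(g, M) = √(M² + g²)
Z(f, l)² = (√((-1/18)² + 16²))² = (√(1/324 + 256))² = (√(82945/324))² = (√82945/18)² = 82945/324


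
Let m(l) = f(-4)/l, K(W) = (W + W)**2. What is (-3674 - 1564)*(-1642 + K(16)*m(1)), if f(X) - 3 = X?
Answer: 13964508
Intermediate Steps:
f(X) = 3 + X
K(W) = 4*W**2 (K(W) = (2*W)**2 = 4*W**2)
m(l) = -1/l (m(l) = (3 - 4)/l = -1/l)
(-3674 - 1564)*(-1642 + K(16)*m(1)) = (-3674 - 1564)*(-1642 + (4*16**2)*(-1/1)) = -5238*(-1642 + (4*256)*(-1*1)) = -5238*(-1642 + 1024*(-1)) = -5238*(-1642 - 1024) = -5238*(-2666) = 13964508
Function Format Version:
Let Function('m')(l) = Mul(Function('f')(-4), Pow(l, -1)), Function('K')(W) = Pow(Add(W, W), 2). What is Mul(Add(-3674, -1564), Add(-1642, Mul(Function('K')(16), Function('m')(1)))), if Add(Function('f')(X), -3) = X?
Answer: 13964508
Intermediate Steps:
Function('f')(X) = Add(3, X)
Function('K')(W) = Mul(4, Pow(W, 2)) (Function('K')(W) = Pow(Mul(2, W), 2) = Mul(4, Pow(W, 2)))
Function('m')(l) = Mul(-1, Pow(l, -1)) (Function('m')(l) = Mul(Add(3, -4), Pow(l, -1)) = Mul(-1, Pow(l, -1)))
Mul(Add(-3674, -1564), Add(-1642, Mul(Function('K')(16), Function('m')(1)))) = Mul(Add(-3674, -1564), Add(-1642, Mul(Mul(4, Pow(16, 2)), Mul(-1, Pow(1, -1))))) = Mul(-5238, Add(-1642, Mul(Mul(4, 256), Mul(-1, 1)))) = Mul(-5238, Add(-1642, Mul(1024, -1))) = Mul(-5238, Add(-1642, -1024)) = Mul(-5238, -2666) = 13964508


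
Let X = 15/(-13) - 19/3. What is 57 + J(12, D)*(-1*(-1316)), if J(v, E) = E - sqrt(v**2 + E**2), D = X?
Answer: -382049/39 - 5264*sqrt(19018)/39 ≈ -28410.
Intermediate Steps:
X = -292/39 (X = 15*(-1/13) - 19*1/3 = -15/13 - 19/3 = -292/39 ≈ -7.4872)
D = -292/39 ≈ -7.4872
J(v, E) = E - sqrt(E**2 + v**2)
57 + J(12, D)*(-1*(-1316)) = 57 + (-292/39 - sqrt((-292/39)**2 + 12**2))*(-1*(-1316)) = 57 + (-292/39 - sqrt(85264/1521 + 144))*1316 = 57 + (-292/39 - sqrt(304288/1521))*1316 = 57 + (-292/39 - 4*sqrt(19018)/39)*1316 = 57 + (-384272/39 - 5264*sqrt(19018)/39) = -382049/39 - 5264*sqrt(19018)/39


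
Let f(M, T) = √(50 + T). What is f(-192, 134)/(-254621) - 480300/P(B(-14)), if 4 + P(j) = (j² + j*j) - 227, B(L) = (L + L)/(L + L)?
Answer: 480300/229 - 2*√46/254621 ≈ 2097.4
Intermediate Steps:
B(L) = 1 (B(L) = (2*L)/((2*L)) = (2*L)*(1/(2*L)) = 1)
P(j) = -231 + 2*j² (P(j) = -4 + ((j² + j*j) - 227) = -4 + ((j² + j²) - 227) = -4 + (2*j² - 227) = -4 + (-227 + 2*j²) = -231 + 2*j²)
f(-192, 134)/(-254621) - 480300/P(B(-14)) = √(50 + 134)/(-254621) - 480300/(-231 + 2*1²) = √184*(-1/254621) - 480300/(-231 + 2*1) = (2*√46)*(-1/254621) - 480300/(-231 + 2) = -2*√46/254621 - 480300/(-229) = -2*√46/254621 - 480300*(-1/229) = -2*√46/254621 + 480300/229 = 480300/229 - 2*√46/254621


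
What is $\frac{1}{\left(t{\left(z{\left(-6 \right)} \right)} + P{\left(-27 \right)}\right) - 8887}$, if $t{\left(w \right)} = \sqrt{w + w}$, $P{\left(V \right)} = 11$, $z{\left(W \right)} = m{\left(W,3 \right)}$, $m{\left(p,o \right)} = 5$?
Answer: $- \frac{4438}{39391683} - \frac{\sqrt{10}}{78783366} \approx -0.0001127$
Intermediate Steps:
$z{\left(W \right)} = 5$
$t{\left(w \right)} = \sqrt{2} \sqrt{w}$ ($t{\left(w \right)} = \sqrt{2 w} = \sqrt{2} \sqrt{w}$)
$\frac{1}{\left(t{\left(z{\left(-6 \right)} \right)} + P{\left(-27 \right)}\right) - 8887} = \frac{1}{\left(\sqrt{2} \sqrt{5} + 11\right) - 8887} = \frac{1}{\left(\sqrt{10} + 11\right) - 8887} = \frac{1}{\left(11 + \sqrt{10}\right) - 8887} = \frac{1}{-8876 + \sqrt{10}}$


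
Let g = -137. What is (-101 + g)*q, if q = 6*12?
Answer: -17136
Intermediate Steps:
q = 72
(-101 + g)*q = (-101 - 137)*72 = -238*72 = -17136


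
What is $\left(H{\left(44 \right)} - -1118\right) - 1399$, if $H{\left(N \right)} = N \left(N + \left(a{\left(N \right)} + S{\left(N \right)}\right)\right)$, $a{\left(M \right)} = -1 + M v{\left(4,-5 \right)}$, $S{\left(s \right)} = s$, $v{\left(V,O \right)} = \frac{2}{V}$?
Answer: $4515$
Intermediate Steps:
$a{\left(M \right)} = -1 + \frac{M}{2}$ ($a{\left(M \right)} = -1 + M \frac{2}{4} = -1 + M 2 \cdot \frac{1}{4} = -1 + M \frac{1}{2} = -1 + \frac{M}{2}$)
$H{\left(N \right)} = N \left(-1 + \frac{5 N}{2}\right)$ ($H{\left(N \right)} = N \left(N + \left(\left(-1 + \frac{N}{2}\right) + N\right)\right) = N \left(N + \left(-1 + \frac{3 N}{2}\right)\right) = N \left(-1 + \frac{5 N}{2}\right)$)
$\left(H{\left(44 \right)} - -1118\right) - 1399 = \left(\frac{1}{2} \cdot 44 \left(-2 + 5 \cdot 44\right) - -1118\right) - 1399 = \left(\frac{1}{2} \cdot 44 \left(-2 + 220\right) + 1118\right) - 1399 = \left(\frac{1}{2} \cdot 44 \cdot 218 + 1118\right) - 1399 = \left(4796 + 1118\right) - 1399 = 5914 - 1399 = 4515$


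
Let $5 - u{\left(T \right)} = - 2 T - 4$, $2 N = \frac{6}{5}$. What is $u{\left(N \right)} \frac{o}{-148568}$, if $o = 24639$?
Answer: $- \frac{1256589}{742840} \approx -1.6916$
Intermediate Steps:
$N = \frac{3}{5}$ ($N = \frac{6 \cdot \frac{1}{5}}{2} = \frac{1}{2} \cdot \frac{6}{5} = \frac{3}{5} \approx 0.6$)
$u{\left(T \right)} = 9 + 2 T$ ($u{\left(T \right)} = 5 - \left(- 2 T - 4\right) = 5 - \left(-4 - 2 T\right) = 5 + \left(4 + 2 T\right) = 9 + 2 T$)
$u{\left(N \right)} \frac{o}{-148568} = \left(9 + 2 \cdot \frac{3}{5}\right) \frac{24639}{-148568} = \left(9 + \frac{6}{5}\right) 24639 \left(- \frac{1}{148568}\right) = \frac{51}{5} \left(- \frac{24639}{148568}\right) = - \frac{1256589}{742840}$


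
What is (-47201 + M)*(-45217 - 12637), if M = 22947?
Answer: 1403190916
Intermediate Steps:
(-47201 + M)*(-45217 - 12637) = (-47201 + 22947)*(-45217 - 12637) = -24254*(-57854) = 1403190916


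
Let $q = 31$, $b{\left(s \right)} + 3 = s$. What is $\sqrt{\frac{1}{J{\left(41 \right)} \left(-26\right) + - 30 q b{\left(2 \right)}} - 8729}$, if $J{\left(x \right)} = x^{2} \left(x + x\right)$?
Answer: $\frac{i \sqrt{112059556120655638}}{3582962} \approx 93.429 i$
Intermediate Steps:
$b{\left(s \right)} = -3 + s$
$J{\left(x \right)} = 2 x^{3}$ ($J{\left(x \right)} = x^{2} \cdot 2 x = 2 x^{3}$)
$\sqrt{\frac{1}{J{\left(41 \right)} \left(-26\right) + - 30 q b{\left(2 \right)}} - 8729} = \sqrt{\frac{1}{2 \cdot 41^{3} \left(-26\right) + \left(-30\right) 31 \left(-3 + 2\right)} - 8729} = \sqrt{\frac{1}{2 \cdot 68921 \left(-26\right) - -930} - 8729} = \sqrt{\frac{1}{137842 \left(-26\right) + 930} - 8729} = \sqrt{\frac{1}{-3583892 + 930} - 8729} = \sqrt{\frac{1}{-3582962} - 8729} = \sqrt{- \frac{1}{3582962} - 8729} = \sqrt{- \frac{31275675299}{3582962}} = \frac{i \sqrt{112059556120655638}}{3582962}$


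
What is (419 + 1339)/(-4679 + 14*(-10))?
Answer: -1758/4819 ≈ -0.36481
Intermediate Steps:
(419 + 1339)/(-4679 + 14*(-10)) = 1758/(-4679 - 140) = 1758/(-4819) = 1758*(-1/4819) = -1758/4819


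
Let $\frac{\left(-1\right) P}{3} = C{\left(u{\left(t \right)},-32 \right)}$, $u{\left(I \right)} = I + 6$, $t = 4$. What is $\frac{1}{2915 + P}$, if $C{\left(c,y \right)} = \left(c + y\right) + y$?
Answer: $\frac{1}{3077} \approx 0.00032499$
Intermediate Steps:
$u{\left(I \right)} = 6 + I$
$C{\left(c,y \right)} = c + 2 y$
$P = 162$ ($P = - 3 \left(\left(6 + 4\right) + 2 \left(-32\right)\right) = - 3 \left(10 - 64\right) = \left(-3\right) \left(-54\right) = 162$)
$\frac{1}{2915 + P} = \frac{1}{2915 + 162} = \frac{1}{3077}$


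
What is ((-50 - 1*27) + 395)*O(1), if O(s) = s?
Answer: 318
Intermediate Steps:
((-50 - 1*27) + 395)*O(1) = ((-50 - 1*27) + 395)*1 = ((-50 - 27) + 395)*1 = (-77 + 395)*1 = 318*1 = 318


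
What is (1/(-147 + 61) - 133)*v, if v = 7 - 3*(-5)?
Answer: -125829/43 ≈ -2926.3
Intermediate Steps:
v = 22 (v = 7 + 15 = 22)
(1/(-147 + 61) - 133)*v = (1/(-147 + 61) - 133)*22 = (1/(-86) - 133)*22 = (-1/86 - 133)*22 = -11439/86*22 = -125829/43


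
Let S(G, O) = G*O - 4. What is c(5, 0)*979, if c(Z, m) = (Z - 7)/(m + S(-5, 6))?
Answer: 979/17 ≈ 57.588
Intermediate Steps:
S(G, O) = -4 + G*O
c(Z, m) = (-7 + Z)/(-34 + m) (c(Z, m) = (Z - 7)/(m + (-4 - 5*6)) = (-7 + Z)/(m + (-4 - 30)) = (-7 + Z)/(m - 34) = (-7 + Z)/(-34 + m))
c(5, 0)*979 = ((-7 + 5)/(-34 + 0))*979 = (-2/(-34))*979 = -1/34*(-2)*979 = (1/17)*979 = 979/17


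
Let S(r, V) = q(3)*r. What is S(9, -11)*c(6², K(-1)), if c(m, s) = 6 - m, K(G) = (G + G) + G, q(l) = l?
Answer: -810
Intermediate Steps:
K(G) = 3*G (K(G) = 2*G + G = 3*G)
S(r, V) = 3*r
S(9, -11)*c(6², K(-1)) = (3*9)*(6 - 1*6²) = 27*(6 - 1*36) = 27*(6 - 36) = 27*(-30) = -810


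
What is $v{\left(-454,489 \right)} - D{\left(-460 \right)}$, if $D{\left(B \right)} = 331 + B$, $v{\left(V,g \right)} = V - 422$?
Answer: $-747$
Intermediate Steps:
$v{\left(V,g \right)} = -422 + V$
$v{\left(-454,489 \right)} - D{\left(-460 \right)} = \left(-422 - 454\right) - \left(331 - 460\right) = -876 - -129 = -876 + 129 = -747$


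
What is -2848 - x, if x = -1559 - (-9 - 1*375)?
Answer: -1673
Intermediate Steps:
x = -1175 (x = -1559 - (-9 - 375) = -1559 - 1*(-384) = -1559 + 384 = -1175)
-2848 - x = -2848 - 1*(-1175) = -2848 + 1175 = -1673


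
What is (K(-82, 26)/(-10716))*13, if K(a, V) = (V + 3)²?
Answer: -10933/10716 ≈ -1.0203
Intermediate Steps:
K(a, V) = (3 + V)²
(K(-82, 26)/(-10716))*13 = ((3 + 26)²/(-10716))*13 = (29²*(-1/10716))*13 = (841*(-1/10716))*13 = -841/10716*13 = -10933/10716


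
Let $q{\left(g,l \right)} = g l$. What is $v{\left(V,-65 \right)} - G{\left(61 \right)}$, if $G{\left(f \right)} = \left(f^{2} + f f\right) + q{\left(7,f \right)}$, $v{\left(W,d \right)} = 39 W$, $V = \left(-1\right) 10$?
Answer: $-8259$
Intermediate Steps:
$V = -10$
$G{\left(f \right)} = 2 f^{2} + 7 f$ ($G{\left(f \right)} = \left(f^{2} + f f\right) + 7 f = \left(f^{2} + f^{2}\right) + 7 f = 2 f^{2} + 7 f$)
$v{\left(V,-65 \right)} - G{\left(61 \right)} = 39 \left(-10\right) - 61 \left(7 + 2 \cdot 61\right) = -390 - 61 \left(7 + 122\right) = -390 - 61 \cdot 129 = -390 - 7869 = -8259$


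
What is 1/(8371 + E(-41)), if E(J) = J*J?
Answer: 1/10052 ≈ 9.9483e-5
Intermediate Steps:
E(J) = J²
1/(8371 + E(-41)) = 1/(8371 + (-41)²) = 1/(8371 + 1681) = 1/10052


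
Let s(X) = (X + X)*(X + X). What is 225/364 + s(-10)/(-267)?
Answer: -85525/97188 ≈ -0.88000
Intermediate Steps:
s(X) = 4*X² (s(X) = (2*X)*(2*X) = 4*X²)
225/364 + s(-10)/(-267) = 225/364 + (4*(-10)²)/(-267) = 225*(1/364) + (4*100)*(-1/267) = 225/364 + 400*(-1/267) = 225/364 - 400/267 = -85525/97188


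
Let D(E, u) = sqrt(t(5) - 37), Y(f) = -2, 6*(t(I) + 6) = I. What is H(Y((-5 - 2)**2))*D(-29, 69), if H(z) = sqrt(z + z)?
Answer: -sqrt(1518)/3 ≈ -12.987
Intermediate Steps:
t(I) = -6 + I/6
H(z) = sqrt(2)*sqrt(z) (H(z) = sqrt(2*z) = sqrt(2)*sqrt(z))
D(E, u) = I*sqrt(1518)/6 (D(E, u) = sqrt((-6 + (1/6)*5) - 37) = sqrt((-6 + 5/6) - 37) = sqrt(-31/6 - 37) = sqrt(-253/6) = I*sqrt(1518)/6)
H(Y((-5 - 2)**2))*D(-29, 69) = (sqrt(2)*sqrt(-2))*(I*sqrt(1518)/6) = (sqrt(2)*(I*sqrt(2)))*(I*sqrt(1518)/6) = (2*I)*(I*sqrt(1518)/6) = -sqrt(1518)/3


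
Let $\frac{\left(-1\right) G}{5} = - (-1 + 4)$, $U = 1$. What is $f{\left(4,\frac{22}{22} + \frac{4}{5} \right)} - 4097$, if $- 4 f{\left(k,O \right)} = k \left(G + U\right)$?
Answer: $-4113$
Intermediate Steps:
$G = 15$ ($G = - 5 \left(- (-1 + 4)\right) = - 5 \left(\left(-1\right) 3\right) = \left(-5\right) \left(-3\right) = 15$)
$f{\left(k,O \right)} = - 4 k$ ($f{\left(k,O \right)} = - \frac{k \left(15 + 1\right)}{4} = - \frac{k 16}{4} = - \frac{16 k}{4} = - 4 k$)
$f{\left(4,\frac{22}{22} + \frac{4}{5} \right)} - 4097 = \left(-4\right) 4 - 4097 = -16 - 4097 = -4113$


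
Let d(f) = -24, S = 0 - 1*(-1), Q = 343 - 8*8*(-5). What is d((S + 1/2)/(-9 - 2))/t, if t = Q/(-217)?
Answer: 1736/221 ≈ 7.8552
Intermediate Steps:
Q = 663 (Q = 343 - 64*(-5) = 343 - 1*(-320) = 343 + 320 = 663)
S = 1 (S = 0 + 1 = 1)
t = -663/217 (t = 663/(-217) = 663*(-1/217) = -663/217 ≈ -3.0553)
d((S + 1/2)/(-9 - 2))/t = -24/(-663/217) = -24*(-217/663) = 1736/221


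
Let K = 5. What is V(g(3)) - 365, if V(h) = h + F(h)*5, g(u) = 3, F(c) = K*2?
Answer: -312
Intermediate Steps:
F(c) = 10 (F(c) = 5*2 = 10)
V(h) = 50 + h (V(h) = h + 10*5 = h + 50 = 50 + h)
V(g(3)) - 365 = (50 + 3) - 365 = 53 - 365 = -312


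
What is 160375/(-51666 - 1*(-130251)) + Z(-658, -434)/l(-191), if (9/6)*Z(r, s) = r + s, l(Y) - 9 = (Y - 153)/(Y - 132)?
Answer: -3591482423/51095967 ≈ -70.289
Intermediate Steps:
l(Y) = 9 + (-153 + Y)/(-132 + Y) (l(Y) = 9 + (Y - 153)/(Y - 132) = 9 + (-153 + Y)/(-132 + Y))
Z(r, s) = 2*r/3 + 2*s/3 (Z(r, s) = 2*(r + s)/3 = 2*r/3 + 2*s/3)
160375/(-51666 - 1*(-130251)) + Z(-658, -434)/l(-191) = 160375/(-51666 - 1*(-130251)) + ((2/3)*(-658) + (2/3)*(-434))/(((-1341 + 10*(-191))/(-132 - 191))) = 160375/(-51666 + 130251) + (-1316/3 - 868/3)/(((-1341 - 1910)/(-323))) = 160375/78585 - 728/((-1/323*(-3251))) = 160375*(1/78585) - 728/3251/323 = 32075/15717 - 728*323/3251 = 32075/15717 - 235144/3251 = -3591482423/51095967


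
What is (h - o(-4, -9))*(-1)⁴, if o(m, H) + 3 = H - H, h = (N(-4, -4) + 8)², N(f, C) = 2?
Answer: 103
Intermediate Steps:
h = 100 (h = (2 + 8)² = 10² = 100)
o(m, H) = -3 (o(m, H) = -3 + (H - H) = -3 + 0 = -3)
(h - o(-4, -9))*(-1)⁴ = (100 - 1*(-3))*(-1)⁴ = (100 + 3)*1 = 103*1 = 103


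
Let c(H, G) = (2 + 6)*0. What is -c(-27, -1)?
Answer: 0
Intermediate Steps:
c(H, G) = 0 (c(H, G) = 8*0 = 0)
-c(-27, -1) = -1*0 = 0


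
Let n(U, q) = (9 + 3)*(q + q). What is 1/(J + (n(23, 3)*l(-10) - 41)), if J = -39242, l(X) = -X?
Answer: -1/38563 ≈ -2.5932e-5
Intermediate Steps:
n(U, q) = 24*q (n(U, q) = 12*(2*q) = 24*q)
1/(J + (n(23, 3)*l(-10) - 41)) = 1/(-39242 + ((24*3)*(-1*(-10)) - 41)) = 1/(-39242 + (72*10 - 41)) = 1/(-39242 + (720 - 41)) = 1/(-39242 + 679) = 1/(-38563) = -1/38563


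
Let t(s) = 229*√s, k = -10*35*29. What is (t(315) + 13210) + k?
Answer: 3060 + 687*√35 ≈ 7124.3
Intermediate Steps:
k = -10150 (k = -350*29 = -10150)
(t(315) + 13210) + k = (229*√315 + 13210) - 10150 = (229*(3*√35) + 13210) - 10150 = (687*√35 + 13210) - 10150 = (13210 + 687*√35) - 10150 = 3060 + 687*√35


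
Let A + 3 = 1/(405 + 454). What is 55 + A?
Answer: 44669/859 ≈ 52.001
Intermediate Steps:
A = -2576/859 (A = -3 + 1/(405 + 454) = -3 + 1/859 = -2576/859 ≈ -2.9988)
55 + A = 55 - 2576/859 = 44669/859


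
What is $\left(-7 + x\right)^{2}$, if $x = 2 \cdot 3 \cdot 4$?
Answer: $289$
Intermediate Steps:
$x = 24$ ($x = 6 \cdot 4 = 24$)
$\left(-7 + x\right)^{2} = \left(-7 + 24\right)^{2} = 17^{2} = 289$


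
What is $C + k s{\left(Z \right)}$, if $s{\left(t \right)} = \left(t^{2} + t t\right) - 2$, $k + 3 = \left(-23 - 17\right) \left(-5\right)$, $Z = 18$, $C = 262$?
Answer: $127524$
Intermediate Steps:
$k = 197$ ($k = -3 + \left(-23 - 17\right) \left(-5\right) = -3 - -200 = -3 + 200 = 197$)
$s{\left(t \right)} = -2 + 2 t^{2}$ ($s{\left(t \right)} = \left(t^{2} + t^{2}\right) - 2 = 2 t^{2} - 2 = -2 + 2 t^{2}$)
$C + k s{\left(Z \right)} = 262 + 197 \left(-2 + 2 \cdot 18^{2}\right) = 262 + 197 \left(-2 + 2 \cdot 324\right) = 262 + 197 \left(-2 + 648\right) = 262 + 197 \cdot 646 = 262 + 127262 = 127524$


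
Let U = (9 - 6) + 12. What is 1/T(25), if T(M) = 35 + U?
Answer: 1/50 ≈ 0.020000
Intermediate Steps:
U = 15 (U = 3 + 12 = 15)
T(M) = 50 (T(M) = 35 + 15 = 50)
1/T(25) = 1/50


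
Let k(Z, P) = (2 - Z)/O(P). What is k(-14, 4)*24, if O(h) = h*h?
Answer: 24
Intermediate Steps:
O(h) = h²
k(Z, P) = (2 - Z)/P² (k(Z, P) = (2 - Z)/(P²) = (2 - Z)/P²)
k(-14, 4)*24 = ((2 - 1*(-14))/4²)*24 = ((2 + 14)/16)*24 = ((1/16)*16)*24 = 1*24 = 24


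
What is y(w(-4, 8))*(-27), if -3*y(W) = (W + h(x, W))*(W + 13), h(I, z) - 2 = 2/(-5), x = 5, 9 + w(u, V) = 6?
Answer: -126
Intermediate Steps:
w(u, V) = -3 (w(u, V) = -9 + 6 = -3)
h(I, z) = 8/5 (h(I, z) = 2 + 2/(-5) = 2 + 2*(-⅕) = 2 - ⅖ = 8/5)
y(W) = -(13 + W)*(8/5 + W)/3 (y(W) = -(W + 8/5)*(W + 13)/3 = -(8/5 + W)*(13 + W)/3 = -(13 + W)*(8/5 + W)/3)
y(w(-4, 8))*(-27) = (-104/15 - 73/15*(-3) - ⅓*(-3)²)*(-27) = (-104/15 + 73/5 - ⅓*9)*(-27) = (-104/15 + 73/5 - 3)*(-27) = (14/3)*(-27) = -126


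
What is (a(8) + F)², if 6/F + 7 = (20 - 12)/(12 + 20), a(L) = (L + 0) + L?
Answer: 18496/81 ≈ 228.35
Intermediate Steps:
a(L) = 2*L (a(L) = L + L = 2*L)
F = -8/9 (F = 6/(-7 + (20 - 12)/(12 + 20)) = 6/(-7 + 8/32) = 6/(-7 + 8*(1/32)) = 6/(-7 + ¼) = 6/(-27/4) = 6*(-4/27) = -8/9 ≈ -0.88889)
(a(8) + F)² = (2*8 - 8/9)² = (16 - 8/9)² = (136/9)² = 18496/81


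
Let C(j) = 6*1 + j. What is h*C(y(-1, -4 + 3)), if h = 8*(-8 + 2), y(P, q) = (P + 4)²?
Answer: -720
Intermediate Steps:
y(P, q) = (4 + P)²
h = -48 (h = 8*(-6) = -48)
C(j) = 6 + j
h*C(y(-1, -4 + 3)) = -48*(6 + (4 - 1)²) = -48*(6 + 3²) = -48*(6 + 9) = -48*15 = -720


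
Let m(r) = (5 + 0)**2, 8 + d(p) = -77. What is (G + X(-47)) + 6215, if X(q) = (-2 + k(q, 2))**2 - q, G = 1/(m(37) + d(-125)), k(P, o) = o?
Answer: 375719/60 ≈ 6262.0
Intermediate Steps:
d(p) = -85 (d(p) = -8 - 77 = -85)
m(r) = 25 (m(r) = 5**2 = 25)
G = -1/60 (G = 1/(25 - 85) = 1/(-60) = -1/60 ≈ -0.016667)
X(q) = -q (X(q) = (-2 + 2)**2 - q = 0**2 - q = 0 - q = -q)
(G + X(-47)) + 6215 = (-1/60 - 1*(-47)) + 6215 = (-1/60 + 47) + 6215 = 2819/60 + 6215 = 375719/60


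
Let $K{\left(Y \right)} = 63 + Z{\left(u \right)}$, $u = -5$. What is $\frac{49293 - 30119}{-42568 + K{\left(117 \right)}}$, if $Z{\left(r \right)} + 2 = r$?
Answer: $- \frac{9587}{21256} \approx -0.45103$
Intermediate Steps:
$Z{\left(r \right)} = -2 + r$
$K{\left(Y \right)} = 56$ ($K{\left(Y \right)} = 63 - 7 = 56$)
$\frac{49293 - 30119}{-42568 + K{\left(117 \right)}} = \frac{49293 - 30119}{-42568 + 56} = \frac{19174}{-42512} = 19174 \left(- \frac{1}{42512}\right) = - \frac{9587}{21256}$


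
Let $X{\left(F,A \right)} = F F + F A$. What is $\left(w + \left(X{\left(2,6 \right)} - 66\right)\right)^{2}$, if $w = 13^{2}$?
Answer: $14161$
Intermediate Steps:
$X{\left(F,A \right)} = F^{2} + A F$
$w = 169$
$\left(w + \left(X{\left(2,6 \right)} - 66\right)\right)^{2} = \left(169 + \left(2 \left(6 + 2\right) - 66\right)\right)^{2} = \left(169 + \left(2 \cdot 8 - 66\right)\right)^{2} = \left(169 + \left(16 - 66\right)\right)^{2} = \left(169 - 50\right)^{2} = 119^{2} = 14161$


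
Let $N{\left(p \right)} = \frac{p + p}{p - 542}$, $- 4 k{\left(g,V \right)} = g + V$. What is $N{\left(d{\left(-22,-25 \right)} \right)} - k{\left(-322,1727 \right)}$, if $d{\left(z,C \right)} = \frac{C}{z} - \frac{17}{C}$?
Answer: $\frac{417418913}{1188404} \approx 351.24$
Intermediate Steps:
$k{\left(g,V \right)} = - \frac{V}{4} - \frac{g}{4}$ ($k{\left(g,V \right)} = - \frac{g + V}{4} = - \frac{V + g}{4} = - \frac{V}{4} - \frac{g}{4}$)
$d{\left(z,C \right)} = - \frac{17}{C} + \frac{C}{z}$
$N{\left(p \right)} = \frac{2 p}{-542 + p}$
$N{\left(d{\left(-22,-25 \right)} \right)} - k{\left(-322,1727 \right)} = \frac{2 \left(- \frac{17}{-25} - \frac{25}{-22}\right)}{-542 - \left(- \frac{25}{22} - \frac{17}{25}\right)} - \left(\left(- \frac{1}{4}\right) 1727 - - \frac{161}{2}\right) = \frac{2 \left(\left(-17\right) \left(- \frac{1}{25}\right) - - \frac{25}{22}\right)}{-542 - - \frac{999}{550}} - \left(- \frac{1727}{4} + \frac{161}{2}\right) = \frac{2 \left(\frac{17}{25} + \frac{25}{22}\right)}{-542 + \left(\frac{17}{25} + \frac{25}{22}\right)} - - \frac{1405}{4} = 2 \cdot \frac{999}{550} \frac{1}{-542 + \frac{999}{550}} + \frac{1405}{4} = 2 \cdot \frac{999}{550} \frac{1}{- \frac{297101}{550}} + \frac{1405}{4} = 2 \cdot \frac{999}{550} \left(- \frac{550}{297101}\right) + \frac{1405}{4} = - \frac{1998}{297101} + \frac{1405}{4} = \frac{417418913}{1188404}$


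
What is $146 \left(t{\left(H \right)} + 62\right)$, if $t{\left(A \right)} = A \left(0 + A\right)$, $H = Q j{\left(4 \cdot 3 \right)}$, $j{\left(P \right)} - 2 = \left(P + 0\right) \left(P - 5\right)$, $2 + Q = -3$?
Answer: $27004452$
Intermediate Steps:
$Q = -5$ ($Q = -2 - 3 = -5$)
$j{\left(P \right)} = 2 + P \left(-5 + P\right)$ ($j{\left(P \right)} = 2 + \left(P + 0\right) \left(P - 5\right) = 2 + P \left(-5 + P\right)$)
$H = -430$ ($H = - 5 \left(2 + \left(4 \cdot 3\right)^{2} - 5 \cdot 4 \cdot 3\right) = - 5 \left(2 + 12^{2} - 60\right) = - 5 \left(2 + 144 - 60\right) = \left(-5\right) 86 = -430$)
$t{\left(A \right)} = A^{2}$ ($t{\left(A \right)} = A A = A^{2}$)
$146 \left(t{\left(H \right)} + 62\right) = 146 \left(\left(-430\right)^{2} + 62\right) = 146 \left(184900 + 62\right) = 146 \cdot 184962 = 27004452$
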